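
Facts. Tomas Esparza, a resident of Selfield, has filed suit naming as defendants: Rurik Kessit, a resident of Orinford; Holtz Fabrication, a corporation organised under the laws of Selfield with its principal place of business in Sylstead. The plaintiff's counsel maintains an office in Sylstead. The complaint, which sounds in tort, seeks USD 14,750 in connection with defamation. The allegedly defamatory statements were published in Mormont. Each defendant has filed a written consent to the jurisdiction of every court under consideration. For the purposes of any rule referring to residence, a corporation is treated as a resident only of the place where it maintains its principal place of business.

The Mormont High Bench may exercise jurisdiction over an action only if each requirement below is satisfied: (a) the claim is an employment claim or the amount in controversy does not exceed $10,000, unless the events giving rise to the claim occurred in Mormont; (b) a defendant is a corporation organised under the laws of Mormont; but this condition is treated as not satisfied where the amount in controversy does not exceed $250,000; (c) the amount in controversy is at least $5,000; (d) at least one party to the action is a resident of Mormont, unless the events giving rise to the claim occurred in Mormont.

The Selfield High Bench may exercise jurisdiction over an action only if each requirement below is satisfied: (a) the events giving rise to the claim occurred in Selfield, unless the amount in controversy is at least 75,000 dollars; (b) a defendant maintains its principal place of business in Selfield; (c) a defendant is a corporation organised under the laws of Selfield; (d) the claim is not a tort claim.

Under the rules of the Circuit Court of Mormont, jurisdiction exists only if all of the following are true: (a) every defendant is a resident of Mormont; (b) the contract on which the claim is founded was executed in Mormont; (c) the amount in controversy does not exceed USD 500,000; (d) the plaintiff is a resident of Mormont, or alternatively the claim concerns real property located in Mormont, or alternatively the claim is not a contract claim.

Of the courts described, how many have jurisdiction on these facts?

The Mormont High Bench:
  (a) The claim is a tort claim, not an employment claim; the amount in controversy is USD 14,750, above the 10,000 dollars ceiling — no alternative holds. The proviso rescues it, though: the operative events occurred in Mormont. Satisfied.
  (b) The corporate defendant(s) are organised in Selfield, not Mormont. Fails.
  (c) The amount in controversy is USD 14,750, which meets the 5,000 dollars floor. Satisfied.
  (d) No party resides in Mormont. But the operative events occurred in Mormont, and the 'unless' clause therefore excuses the requirement. Condition met.
  → No jurisdiction.
The Selfield High Bench:
  (a) The operative events occurred in Mormont, not Selfield. Nor does the 'unless' clause help: the amount in controversy is USD 14,750, below the 75,000 dollars floor. Not satisfied.
  (b) The corporate defendant(s) have their principal place of business in Sylstead, not Selfield. Fails.
  (c) Holtz Fabrication is organised under the laws of Selfield. Satisfied.
  (d) The claim is a tort claim. Fails.
  → At least one condition fails; no jurisdiction.
The Circuit Court of Mormont:
  (a) The defendants reside as follows — Rurik Kessit in Orinford, Holtz Fabrication in Sylstead — not all in Mormont. Condition not met.
  (b) No contract (and hence no place of execution) is alleged. Not satisfied.
  (c) The amount in controversy is 14,750 dollars, within the USD 500,000 ceiling. Met.
  (d) The claim is a tort claim, not a contract claim, so this disjunct is met. Met.
  → No jurisdiction.
No court satisfies all of its conditions.

0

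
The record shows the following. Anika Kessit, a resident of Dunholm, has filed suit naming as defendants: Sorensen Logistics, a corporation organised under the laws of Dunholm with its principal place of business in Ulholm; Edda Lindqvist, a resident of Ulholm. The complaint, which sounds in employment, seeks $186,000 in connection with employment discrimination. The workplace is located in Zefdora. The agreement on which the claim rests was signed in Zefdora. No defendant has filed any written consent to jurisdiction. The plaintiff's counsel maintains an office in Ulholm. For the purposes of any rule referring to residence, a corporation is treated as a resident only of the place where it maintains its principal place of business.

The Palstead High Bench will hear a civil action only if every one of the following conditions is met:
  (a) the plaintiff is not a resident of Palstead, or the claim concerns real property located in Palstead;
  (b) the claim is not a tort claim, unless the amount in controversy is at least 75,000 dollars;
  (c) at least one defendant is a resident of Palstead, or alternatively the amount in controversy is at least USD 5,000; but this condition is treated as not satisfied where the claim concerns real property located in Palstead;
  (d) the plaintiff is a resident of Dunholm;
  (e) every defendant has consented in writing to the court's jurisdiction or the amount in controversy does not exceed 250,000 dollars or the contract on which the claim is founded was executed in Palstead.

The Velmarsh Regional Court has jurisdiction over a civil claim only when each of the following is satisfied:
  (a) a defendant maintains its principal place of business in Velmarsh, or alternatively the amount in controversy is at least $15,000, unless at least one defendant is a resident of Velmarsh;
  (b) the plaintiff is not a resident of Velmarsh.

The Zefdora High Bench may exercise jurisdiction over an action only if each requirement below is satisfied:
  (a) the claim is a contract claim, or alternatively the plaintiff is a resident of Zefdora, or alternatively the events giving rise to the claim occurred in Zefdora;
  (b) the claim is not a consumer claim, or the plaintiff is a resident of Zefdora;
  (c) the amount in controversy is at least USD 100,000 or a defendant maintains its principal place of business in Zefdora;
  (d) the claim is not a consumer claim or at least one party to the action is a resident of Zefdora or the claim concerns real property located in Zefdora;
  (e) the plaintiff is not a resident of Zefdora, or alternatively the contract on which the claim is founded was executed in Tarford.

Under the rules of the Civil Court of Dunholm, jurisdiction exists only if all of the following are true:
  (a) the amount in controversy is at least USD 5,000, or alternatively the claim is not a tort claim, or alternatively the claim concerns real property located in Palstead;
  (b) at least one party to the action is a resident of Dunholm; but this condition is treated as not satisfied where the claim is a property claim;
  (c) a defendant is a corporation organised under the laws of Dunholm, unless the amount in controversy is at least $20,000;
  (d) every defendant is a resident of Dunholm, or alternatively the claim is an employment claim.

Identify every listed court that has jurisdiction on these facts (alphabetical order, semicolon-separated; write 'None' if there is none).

the Civil Court of Dunholm; the Palstead High Bench; the Velmarsh Regional Court; the Zefdora High Bench

The Palstead High Bench:
  (a) The plaintiff resides in Dunholm, which is not Palstead — that alternative is enough. Condition met.
  (b) The claim is an employment claim, not a tort claim. Condition met.
  (c) The amount in controversy is $186,000, which meets the 5,000 dollars floor, so this disjunct is met. The exception is not triggered, since the claim does not concern real property. Met.
  (d) The plaintiff resides in Dunholm. Satisfied.
  (e) The amount in controversy is USD 186,000, within the $250,000 ceiling — that alternative is enough. Condition met.
  → Every requirement is satisfied — jurisdiction.
The Velmarsh Regional Court:
  (a) The amount in controversy is USD 186,000, which meets the USD 15,000 floor, so this disjunct is met. Condition met.
  (b) The plaintiff resides in Dunholm, which is not Velmarsh. Met.
  → The court has jurisdiction.
The Zefdora High Bench:
  (a) The operative events occurred in Zefdora — that alternative is enough. Condition met.
  (b) The claim is an employment claim, not a consumer claim, so one alternative holds. Satisfied.
  (c) The amount in controversy is $186,000, which meets the USD 100,000 floor, so this disjunct is met. Condition met.
  (d) The claim is an employment claim, not a consumer claim — that alternative is enough. Condition met.
  (e) The plaintiff resides in Dunholm, which is not Zefdora — that alternative is enough. Met.
  → All conditions met; jurisdiction exists.
The Civil Court of Dunholm:
  (a) The amount in controversy is 186,000 dollars, which meets the USD 5,000 floor — that alternative is enough. Met.
  (b) Anika Kessit resides in Dunholm. The carve-out does not apply: the claim is an employment claim, not a property claim. Satisfied.
  (c) Sorensen Logistics is organised under the laws of Dunholm. Condition met.
  (d) The claim is an employment claim, so one alternative holds. Met.
  → Every requirement is satisfied — jurisdiction.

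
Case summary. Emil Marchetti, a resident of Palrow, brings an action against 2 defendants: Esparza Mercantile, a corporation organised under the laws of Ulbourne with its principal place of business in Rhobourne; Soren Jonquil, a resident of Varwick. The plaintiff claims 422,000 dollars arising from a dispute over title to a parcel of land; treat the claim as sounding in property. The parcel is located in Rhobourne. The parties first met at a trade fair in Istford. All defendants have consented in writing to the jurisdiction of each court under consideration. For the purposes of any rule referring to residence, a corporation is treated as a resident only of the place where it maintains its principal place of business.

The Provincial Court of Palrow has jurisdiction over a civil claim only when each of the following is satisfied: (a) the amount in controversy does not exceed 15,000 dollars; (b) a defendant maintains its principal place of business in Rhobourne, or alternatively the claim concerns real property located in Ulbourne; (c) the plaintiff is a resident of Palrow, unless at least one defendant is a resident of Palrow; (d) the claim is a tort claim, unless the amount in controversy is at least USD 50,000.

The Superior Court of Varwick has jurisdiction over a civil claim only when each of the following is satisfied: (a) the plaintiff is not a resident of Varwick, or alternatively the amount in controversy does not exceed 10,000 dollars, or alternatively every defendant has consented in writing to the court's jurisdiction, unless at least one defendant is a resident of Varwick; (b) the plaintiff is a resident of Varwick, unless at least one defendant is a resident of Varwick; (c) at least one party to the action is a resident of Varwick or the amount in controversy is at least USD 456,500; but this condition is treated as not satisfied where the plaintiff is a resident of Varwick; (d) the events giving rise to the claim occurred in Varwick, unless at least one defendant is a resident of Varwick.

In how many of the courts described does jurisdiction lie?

The Provincial Court of Palrow:
  (a) The amount in controversy is USD 422,000, above the 15,000 dollars ceiling. Not satisfied.
  (b) Esparza Mercantile has its principal place of business in Rhobourne — that alternative is enough. Condition met.
  (c) The plaintiff resides in Palrow. Met.
  (d) The claim is a property claim, not a tort claim. The proviso rescues it, though: the amount in controversy is 422,000 dollars, which meets the $50,000 floor. Condition met.
  → At least one condition fails; no jurisdiction.
The Superior Court of Varwick:
  (a) The plaintiff resides in Palrow, which is not Varwick, which satisfies one of the alternatives. Satisfied.
  (b) The plaintiff resides in Palrow, not Varwick. But Soren Jonquil resides in Varwick, and the 'unless' clause therefore excuses the requirement. Satisfied.
  (c) Soren Jonquil resides in Varwick, so this disjunct is met. The exception is not triggered, since the plaintiff resides in Palrow, not Varwick. Condition met.
  (d) The operative events occurred in Rhobourne, not Varwick. The proviso rescues it, though: Soren Jonquil resides in Varwick. Satisfied.
  → The court has jurisdiction.
Courts with jurisdiction: the Superior Court of Varwick — 1 in total.

1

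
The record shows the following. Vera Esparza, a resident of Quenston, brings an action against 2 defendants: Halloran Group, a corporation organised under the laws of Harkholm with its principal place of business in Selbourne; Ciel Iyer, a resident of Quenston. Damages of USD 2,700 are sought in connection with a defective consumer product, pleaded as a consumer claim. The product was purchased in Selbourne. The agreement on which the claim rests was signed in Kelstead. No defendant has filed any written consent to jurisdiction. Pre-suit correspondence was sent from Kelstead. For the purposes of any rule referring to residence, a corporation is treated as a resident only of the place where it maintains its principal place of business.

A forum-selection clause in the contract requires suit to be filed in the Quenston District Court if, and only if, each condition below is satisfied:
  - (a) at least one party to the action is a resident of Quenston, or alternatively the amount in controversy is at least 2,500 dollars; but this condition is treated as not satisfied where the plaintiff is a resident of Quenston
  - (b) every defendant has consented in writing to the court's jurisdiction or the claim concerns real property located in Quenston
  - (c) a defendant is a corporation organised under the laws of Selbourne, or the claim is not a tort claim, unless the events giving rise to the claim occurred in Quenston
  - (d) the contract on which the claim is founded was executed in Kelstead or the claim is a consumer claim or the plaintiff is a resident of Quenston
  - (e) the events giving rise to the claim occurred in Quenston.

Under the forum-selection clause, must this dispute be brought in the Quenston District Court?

The Quenston District Court:
  (a) Vera Esparza resides in Quenston, which satisfies one of the alternatives. But the carve-out bites: the plaintiff resides in Quenston. Fails.
  (b) No such written consent has been filed; the claim does not concern real property — no alternative holds. Fails.
  (c) The claim is a consumer claim, not a tort claim, so one alternative holds. Met.
  (d) The contract was executed in Kelstead, so one alternative holds. Met.
  (e) The operative events occurred in Selbourne, not Quenston. Not satisfied.
  → The clause does not apply.

No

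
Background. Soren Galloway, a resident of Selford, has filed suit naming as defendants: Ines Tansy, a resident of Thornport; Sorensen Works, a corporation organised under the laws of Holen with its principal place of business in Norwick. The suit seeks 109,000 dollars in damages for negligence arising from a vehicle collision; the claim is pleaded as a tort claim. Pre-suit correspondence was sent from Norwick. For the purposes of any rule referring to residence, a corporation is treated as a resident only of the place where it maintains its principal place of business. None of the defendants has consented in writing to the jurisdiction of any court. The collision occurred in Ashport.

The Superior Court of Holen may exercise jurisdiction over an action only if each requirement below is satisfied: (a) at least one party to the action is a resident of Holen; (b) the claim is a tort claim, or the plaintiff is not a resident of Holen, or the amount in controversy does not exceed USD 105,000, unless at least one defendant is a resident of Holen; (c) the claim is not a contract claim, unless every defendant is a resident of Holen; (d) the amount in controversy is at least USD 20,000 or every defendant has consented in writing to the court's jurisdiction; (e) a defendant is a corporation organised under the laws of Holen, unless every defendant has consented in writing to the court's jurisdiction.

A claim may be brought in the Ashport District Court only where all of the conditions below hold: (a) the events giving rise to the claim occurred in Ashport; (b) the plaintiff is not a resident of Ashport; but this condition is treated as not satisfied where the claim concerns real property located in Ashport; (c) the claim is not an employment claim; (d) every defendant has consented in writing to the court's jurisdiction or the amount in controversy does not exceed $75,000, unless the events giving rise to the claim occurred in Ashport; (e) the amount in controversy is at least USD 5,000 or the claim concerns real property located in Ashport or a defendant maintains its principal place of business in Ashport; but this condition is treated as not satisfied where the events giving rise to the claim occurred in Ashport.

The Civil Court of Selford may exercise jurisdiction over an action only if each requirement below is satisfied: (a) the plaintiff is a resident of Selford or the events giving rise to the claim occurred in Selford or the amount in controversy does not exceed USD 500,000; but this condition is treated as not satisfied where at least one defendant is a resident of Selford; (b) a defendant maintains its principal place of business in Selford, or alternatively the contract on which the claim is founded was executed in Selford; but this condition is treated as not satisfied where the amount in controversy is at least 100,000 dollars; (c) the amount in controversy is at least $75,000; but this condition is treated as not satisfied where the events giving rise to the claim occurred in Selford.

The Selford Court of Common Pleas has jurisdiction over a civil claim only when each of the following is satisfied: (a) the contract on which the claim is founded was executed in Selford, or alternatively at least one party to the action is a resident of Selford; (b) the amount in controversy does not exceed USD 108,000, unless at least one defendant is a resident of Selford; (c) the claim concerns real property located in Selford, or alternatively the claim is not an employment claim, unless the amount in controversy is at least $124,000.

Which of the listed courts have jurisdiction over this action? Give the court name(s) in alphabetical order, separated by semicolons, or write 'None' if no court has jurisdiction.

None

The Superior Court of Holen:
  (a) No party resides in Holen. Fails.
  (b) The claim is a tort claim, so one alternative holds. Met.
  (c) The claim is a tort claim, not a contract claim. Condition met.
  (d) The amount in controversy is $109,000, which meets the USD 20,000 floor, which satisfies one of the alternatives. Satisfied.
  (e) Sorensen Works is organised under the laws of Holen. Met.
  → The court lacks jurisdiction.
The Ashport District Court:
  (a) The operative events occurred in Ashport. Satisfied.
  (b) The plaintiff resides in Selford, which is not Ashport. The carve-out does not apply: the claim does not concern real property. Satisfied.
  (c) The claim is a tort claim, not an employment claim. Met.
  (d) No such written consent has been filed; the amount in controversy is $109,000, above the 75,000 dollars ceiling — none of the alternatives is met. However, the operative events occurred in Ashport, so the 'unless' proviso supplies this condition. Met.
  (e) The amount in controversy is $109,000, which meets the 5,000 dollars floor, so this disjunct is met. But the operative events occurred in Ashport, triggering the carve-out and defeating this condition. Not satisfied.
  → Not every requirement is met — no jurisdiction.
The Civil Court of Selford:
  (a) The plaintiff resides in Selford — that alternative is enough. The carve-out does not apply: no defendant resides in Selford (they reside in Thornport, Norwick). Condition met.
  (b) The corporate defendant(s) have their principal place of business in Norwick, not Selford; no contract (and hence no place of execution) is alleged — no alternative holds. Fails.
  (c) The amount in controversy is 109,000 dollars, which meets the 75,000 dollars floor. And the carve-out is inapplicable — the operative events occurred in Ashport, not Selford. Met.
  → At least one condition fails; no jurisdiction.
The Selford Court of Common Pleas:
  (a) Soren Galloway resides in Selford — that alternative is enough. Met.
  (b) The amount in controversy is USD 109,000, above the 108,000 dollars ceiling. The proviso offers no rescue either, since no defendant resides in Selford (they reside in Thornport, Norwick). Fails.
  (c) The claim is a tort claim, not an employment claim — that alternative is enough. Condition met.
  → No jurisdiction.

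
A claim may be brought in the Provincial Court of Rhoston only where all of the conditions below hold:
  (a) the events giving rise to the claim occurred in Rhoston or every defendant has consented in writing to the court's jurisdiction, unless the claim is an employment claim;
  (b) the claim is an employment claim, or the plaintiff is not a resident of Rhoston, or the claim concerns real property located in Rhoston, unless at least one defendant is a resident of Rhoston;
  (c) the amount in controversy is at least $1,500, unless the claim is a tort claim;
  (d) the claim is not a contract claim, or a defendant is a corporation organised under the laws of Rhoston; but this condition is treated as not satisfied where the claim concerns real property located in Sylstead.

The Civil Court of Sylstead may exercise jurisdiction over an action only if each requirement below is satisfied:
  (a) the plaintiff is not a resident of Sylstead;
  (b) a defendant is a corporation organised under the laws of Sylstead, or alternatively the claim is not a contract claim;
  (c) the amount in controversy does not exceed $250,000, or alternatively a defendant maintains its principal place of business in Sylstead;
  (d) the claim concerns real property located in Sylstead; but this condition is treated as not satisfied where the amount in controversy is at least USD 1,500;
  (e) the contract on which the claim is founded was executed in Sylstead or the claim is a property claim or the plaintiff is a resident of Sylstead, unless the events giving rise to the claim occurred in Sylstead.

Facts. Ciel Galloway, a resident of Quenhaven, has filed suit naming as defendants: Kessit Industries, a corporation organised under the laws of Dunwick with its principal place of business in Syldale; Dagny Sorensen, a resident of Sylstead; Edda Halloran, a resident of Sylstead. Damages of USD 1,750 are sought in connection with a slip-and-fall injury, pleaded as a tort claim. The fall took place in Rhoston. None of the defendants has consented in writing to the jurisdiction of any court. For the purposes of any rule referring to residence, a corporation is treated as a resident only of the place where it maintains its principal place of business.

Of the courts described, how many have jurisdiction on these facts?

1

The Provincial Court of Rhoston:
  (a) The operative events occurred in Rhoston, which satisfies one of the alternatives. Met.
  (b) The plaintiff resides in Quenhaven, which is not Rhoston, which satisfies one of the alternatives. Satisfied.
  (c) The amount in controversy is 1,750 dollars, which meets the USD 1,500 floor. Met.
  (d) The claim is a tort claim, not a contract claim, so one alternative holds. The carve-out does not apply: the claim does not concern real property. Satisfied.
  → Jurisdiction lies.
The Civil Court of Sylstead:
  (a) The plaintiff resides in Quenhaven, which is not Sylstead. Met.
  (b) The claim is a tort claim, not a contract claim — that alternative is enough. Satisfied.
  (c) The amount in controversy is $1,750, within the $250,000 ceiling, so one alternative holds. Met.
  (d) The claim does not concern real property. Condition not met.
  (e) No contract (and hence no place of execution) is alleged; the claim is a tort claim, not a property claim; the plaintiff resides in Quenhaven, not Sylstead — every alternative fails. And the operative events occurred in Rhoston, not Sylstead, so the proviso does not save it. Condition not met.
  → No jurisdiction.
Courts with jurisdiction: the Provincial Court of Rhoston — 1 in total.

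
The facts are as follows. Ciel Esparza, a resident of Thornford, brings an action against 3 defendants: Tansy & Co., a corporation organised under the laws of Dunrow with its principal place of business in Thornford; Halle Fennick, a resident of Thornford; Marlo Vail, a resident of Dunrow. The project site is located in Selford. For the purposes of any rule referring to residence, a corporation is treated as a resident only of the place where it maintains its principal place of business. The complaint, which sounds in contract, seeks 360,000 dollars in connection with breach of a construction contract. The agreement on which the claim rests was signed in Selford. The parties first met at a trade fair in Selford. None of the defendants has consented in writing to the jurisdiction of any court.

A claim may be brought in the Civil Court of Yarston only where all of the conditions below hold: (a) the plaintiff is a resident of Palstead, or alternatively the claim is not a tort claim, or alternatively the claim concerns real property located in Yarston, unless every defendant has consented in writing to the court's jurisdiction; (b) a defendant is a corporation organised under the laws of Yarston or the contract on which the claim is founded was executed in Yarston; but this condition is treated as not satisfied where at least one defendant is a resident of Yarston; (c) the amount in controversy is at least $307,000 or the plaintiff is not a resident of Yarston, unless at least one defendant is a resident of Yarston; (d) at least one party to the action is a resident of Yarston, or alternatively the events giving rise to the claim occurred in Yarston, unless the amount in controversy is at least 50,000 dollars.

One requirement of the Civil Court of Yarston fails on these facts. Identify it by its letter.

The Civil Court of Yarston:
  (a) The claim is a contract claim, not a tort claim, which satisfies one of the alternatives. Met.
  (b) The corporate defendant(s) are organised in Dunrow, not Yarston; the contract was executed in Selford, not Yarston — none of the alternatives is met. Not satisfied.
  (c) The amount in controversy is $360,000, which meets the 307,000 dollars floor, which satisfies one of the alternatives. Satisfied.
  (d) No party resides in Yarston; the operative events occurred in Selford, not Yarston — none of the alternatives is met. But the amount in controversy is USD 360,000, which meets the USD 50,000 floor, and the 'unless' clause therefore excuses the requirement. Condition met.
Only condition (b) fails.

(b)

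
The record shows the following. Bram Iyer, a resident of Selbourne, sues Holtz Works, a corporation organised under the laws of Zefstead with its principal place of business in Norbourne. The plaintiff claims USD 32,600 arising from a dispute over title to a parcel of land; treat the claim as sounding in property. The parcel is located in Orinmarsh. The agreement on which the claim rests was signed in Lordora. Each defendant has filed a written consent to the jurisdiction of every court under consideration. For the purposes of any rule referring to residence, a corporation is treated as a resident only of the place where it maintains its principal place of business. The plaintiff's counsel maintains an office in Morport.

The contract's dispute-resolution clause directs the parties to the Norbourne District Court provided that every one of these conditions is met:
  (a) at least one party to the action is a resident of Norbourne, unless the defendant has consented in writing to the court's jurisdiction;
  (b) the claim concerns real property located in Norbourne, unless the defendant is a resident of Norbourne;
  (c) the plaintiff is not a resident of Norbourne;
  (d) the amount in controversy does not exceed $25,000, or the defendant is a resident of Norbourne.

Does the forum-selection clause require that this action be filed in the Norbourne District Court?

Yes

The Norbourne District Court:
  (a) Holtz Works resides in Norbourne. Condition met.
  (b) The property lies in Orinmarsh, not Norbourne. However, the defendant resides in Norbourne, so the 'unless' proviso supplies this condition. Satisfied.
  (c) The plaintiff resides in Selbourne, which is not Norbourne. Satisfied.
  (d) The defendant resides in Norbourne, so one alternative holds. Condition met.
  → The clause applies.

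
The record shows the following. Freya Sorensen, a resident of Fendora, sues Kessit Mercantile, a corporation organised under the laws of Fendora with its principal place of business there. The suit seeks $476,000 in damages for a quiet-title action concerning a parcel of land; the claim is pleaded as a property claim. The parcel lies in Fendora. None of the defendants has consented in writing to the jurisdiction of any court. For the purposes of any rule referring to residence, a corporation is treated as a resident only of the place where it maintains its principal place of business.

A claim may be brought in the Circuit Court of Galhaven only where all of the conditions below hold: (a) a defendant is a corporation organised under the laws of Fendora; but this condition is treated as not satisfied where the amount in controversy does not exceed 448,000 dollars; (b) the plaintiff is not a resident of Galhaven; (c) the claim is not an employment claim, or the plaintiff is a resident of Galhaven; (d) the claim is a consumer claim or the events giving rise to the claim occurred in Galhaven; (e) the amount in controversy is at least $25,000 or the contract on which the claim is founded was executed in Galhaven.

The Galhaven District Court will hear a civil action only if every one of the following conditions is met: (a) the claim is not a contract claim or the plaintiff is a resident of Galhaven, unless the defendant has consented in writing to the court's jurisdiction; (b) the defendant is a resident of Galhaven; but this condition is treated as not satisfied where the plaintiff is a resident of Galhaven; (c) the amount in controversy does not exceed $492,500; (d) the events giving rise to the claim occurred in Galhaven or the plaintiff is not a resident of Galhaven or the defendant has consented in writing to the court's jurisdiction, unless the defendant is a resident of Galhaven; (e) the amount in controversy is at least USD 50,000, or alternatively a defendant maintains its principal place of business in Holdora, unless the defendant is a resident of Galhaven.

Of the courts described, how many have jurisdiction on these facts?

0

The Circuit Court of Galhaven:
  (a) Kessit Mercantile is organised under the laws of Fendora. The carve-out does not apply: the amount in controversy is 476,000 dollars, above the $448,000 ceiling. Satisfied.
  (b) The plaintiff resides in Fendora, which is not Galhaven. Met.
  (c) The claim is a property claim, not an employment claim, so this disjunct is met. Condition met.
  (d) The claim is a property claim, not a consumer claim; the operative events occurred in Fendora, not Galhaven — none of the alternatives is met. Not met.
  (e) The amount in controversy is $476,000, which meets the USD 25,000 floor — that alternative is enough. Condition met.
  → At least one condition fails; no jurisdiction.
The Galhaven District Court:
  (a) The claim is a property claim, not a contract claim, so this disjunct is met. Condition met.
  (b) The defendant resides in Fendora, not Galhaven. Condition not met.
  (c) The amount in controversy is USD 476,000, within the $492,500 ceiling. Met.
  (d) The plaintiff resides in Fendora, which is not Galhaven, which satisfies one of the alternatives. Condition met.
  (e) The amount in controversy is USD 476,000, which meets the 50,000 dollars floor — that alternative is enough. Satisfied.
  → Not every requirement is met — no jurisdiction.
No court satisfies all of its conditions.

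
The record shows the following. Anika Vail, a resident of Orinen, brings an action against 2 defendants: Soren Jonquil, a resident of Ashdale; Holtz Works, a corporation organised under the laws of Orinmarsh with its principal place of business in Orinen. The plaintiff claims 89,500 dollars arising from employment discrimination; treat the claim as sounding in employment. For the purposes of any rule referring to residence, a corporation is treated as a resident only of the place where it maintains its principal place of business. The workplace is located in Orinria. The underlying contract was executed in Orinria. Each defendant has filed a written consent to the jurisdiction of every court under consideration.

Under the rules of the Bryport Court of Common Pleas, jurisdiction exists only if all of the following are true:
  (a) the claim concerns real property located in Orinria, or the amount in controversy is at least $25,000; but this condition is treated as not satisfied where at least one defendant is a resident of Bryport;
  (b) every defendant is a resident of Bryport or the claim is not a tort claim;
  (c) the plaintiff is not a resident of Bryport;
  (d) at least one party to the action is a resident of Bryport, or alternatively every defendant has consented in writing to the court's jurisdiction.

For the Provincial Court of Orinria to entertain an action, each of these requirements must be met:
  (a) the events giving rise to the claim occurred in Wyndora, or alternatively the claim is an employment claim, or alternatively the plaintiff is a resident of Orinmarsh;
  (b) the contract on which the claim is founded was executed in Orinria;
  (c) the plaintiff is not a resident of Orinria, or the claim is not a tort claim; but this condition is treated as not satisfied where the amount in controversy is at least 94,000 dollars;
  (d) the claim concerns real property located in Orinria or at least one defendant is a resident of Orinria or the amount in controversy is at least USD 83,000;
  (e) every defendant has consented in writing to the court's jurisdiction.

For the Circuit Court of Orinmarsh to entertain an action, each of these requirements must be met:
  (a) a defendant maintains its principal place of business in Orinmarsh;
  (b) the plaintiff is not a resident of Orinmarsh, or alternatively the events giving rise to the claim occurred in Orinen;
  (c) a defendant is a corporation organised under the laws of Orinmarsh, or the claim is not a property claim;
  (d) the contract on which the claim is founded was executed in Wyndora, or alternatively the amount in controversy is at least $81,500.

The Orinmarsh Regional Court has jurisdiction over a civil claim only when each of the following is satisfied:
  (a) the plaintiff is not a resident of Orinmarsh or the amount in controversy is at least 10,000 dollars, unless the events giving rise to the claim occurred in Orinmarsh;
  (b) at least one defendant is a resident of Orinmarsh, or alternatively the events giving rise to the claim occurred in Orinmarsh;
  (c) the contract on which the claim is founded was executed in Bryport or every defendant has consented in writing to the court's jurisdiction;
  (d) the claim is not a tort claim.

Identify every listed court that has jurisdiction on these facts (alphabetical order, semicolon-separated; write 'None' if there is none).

the Bryport Court of Common Pleas; the Provincial Court of Orinria

The Bryport Court of Common Pleas:
  (a) The amount in controversy is $89,500, which meets the USD 25,000 floor, so one alternative holds. The carve-out does not apply: no defendant resides in Bryport (they reside in Ashdale, Orinen). Satisfied.
  (b) The claim is an employment claim, not a tort claim — that alternative is enough. Condition met.
  (c) The plaintiff resides in Orinen, which is not Bryport. Met.
  (d) Every defendant has filed written consent, so this disjunct is met. Satisfied.
  → The court has jurisdiction.
The Provincial Court of Orinria:
  (a) The claim is an employment claim, so this disjunct is met. Satisfied.
  (b) The contract was executed in Orinria. Met.
  (c) The plaintiff resides in Orinen, which is not Orinria, which satisfies one of the alternatives. The exception is not triggered, since the amount in controversy is $89,500, below the 94,000 dollars floor. Met.
  (d) The amount in controversy is USD 89,500, which meets the 83,000 dollars floor, which satisfies one of the alternatives. Met.
  (e) Every defendant has filed written consent. Met.
  → Jurisdiction lies.
The Circuit Court of Orinmarsh:
  (a) The corporate defendant(s) have their principal place of business in Orinen, not Orinmarsh. Condition not met.
  (b) The plaintiff resides in Orinen, which is not Orinmarsh — that alternative is enough. Satisfied.
  (c) Holtz Works is organised under the laws of Orinmarsh, so one alternative holds. Met.
  (d) The amount in controversy is 89,500 dollars, which meets the $81,500 floor, so this disjunct is met. Met.
  → At least one condition fails; no jurisdiction.
The Orinmarsh Regional Court:
  (a) The plaintiff resides in Orinen, which is not Orinmarsh, so this disjunct is met. Condition met.
  (b) No defendant resides in Orinmarsh (they reside in Ashdale, Orinen); the operative events occurred in Orinria, not Orinmarsh — none of the alternatives is met. Not met.
  (c) Every defendant has filed written consent — that alternative is enough. Condition met.
  (d) The claim is an employment claim, not a tort claim. Met.
  → Not every requirement is met — no jurisdiction.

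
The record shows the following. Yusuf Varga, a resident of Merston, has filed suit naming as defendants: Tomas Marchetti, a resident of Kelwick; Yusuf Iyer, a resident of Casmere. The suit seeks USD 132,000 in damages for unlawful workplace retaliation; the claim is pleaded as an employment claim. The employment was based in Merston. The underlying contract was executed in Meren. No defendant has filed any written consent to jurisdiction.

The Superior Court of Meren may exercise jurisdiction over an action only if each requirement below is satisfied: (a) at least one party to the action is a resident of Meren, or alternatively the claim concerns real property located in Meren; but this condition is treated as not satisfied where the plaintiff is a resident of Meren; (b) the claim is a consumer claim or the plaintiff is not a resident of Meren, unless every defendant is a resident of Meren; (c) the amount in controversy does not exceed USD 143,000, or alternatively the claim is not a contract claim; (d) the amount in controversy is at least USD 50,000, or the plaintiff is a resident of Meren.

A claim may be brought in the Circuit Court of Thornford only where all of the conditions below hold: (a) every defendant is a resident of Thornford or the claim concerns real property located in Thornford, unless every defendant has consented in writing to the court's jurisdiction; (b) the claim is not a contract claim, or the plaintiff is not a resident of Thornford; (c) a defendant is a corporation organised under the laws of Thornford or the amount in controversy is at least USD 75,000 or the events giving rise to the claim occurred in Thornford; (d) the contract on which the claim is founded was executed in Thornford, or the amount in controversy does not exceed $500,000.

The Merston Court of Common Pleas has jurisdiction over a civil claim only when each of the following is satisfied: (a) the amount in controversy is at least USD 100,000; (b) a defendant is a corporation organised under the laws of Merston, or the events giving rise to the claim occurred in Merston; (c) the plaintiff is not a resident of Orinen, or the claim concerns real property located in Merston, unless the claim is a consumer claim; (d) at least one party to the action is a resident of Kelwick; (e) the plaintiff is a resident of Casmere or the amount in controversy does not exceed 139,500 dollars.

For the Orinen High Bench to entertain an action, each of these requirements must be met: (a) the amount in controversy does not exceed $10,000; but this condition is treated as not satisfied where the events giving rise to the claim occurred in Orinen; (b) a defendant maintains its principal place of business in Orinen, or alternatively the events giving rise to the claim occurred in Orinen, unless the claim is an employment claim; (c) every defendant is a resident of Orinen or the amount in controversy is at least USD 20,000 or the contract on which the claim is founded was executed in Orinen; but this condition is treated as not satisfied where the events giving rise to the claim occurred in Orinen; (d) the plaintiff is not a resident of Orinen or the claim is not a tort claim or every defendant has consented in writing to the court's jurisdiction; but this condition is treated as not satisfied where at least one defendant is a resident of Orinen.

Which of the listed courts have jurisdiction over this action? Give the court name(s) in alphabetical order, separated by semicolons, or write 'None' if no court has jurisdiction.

the Merston Court of Common Pleas

The Superior Court of Meren:
  (a) No party resides in Meren; the claim does not concern real property — every alternative fails. Not met.
  (b) The plaintiff resides in Merston, which is not Meren — that alternative is enough. Condition met.
  (c) The amount in controversy is $132,000, within the USD 143,000 ceiling, which satisfies one of the alternatives. Satisfied.
  (d) The amount in controversy is $132,000, which meets the USD 50,000 floor, which satisfies one of the alternatives. Met.
  → At least one condition fails; no jurisdiction.
The Circuit Court of Thornford:
  (a) The defendants reside as follows — Tomas Marchetti in Kelwick, Yusuf Iyer in Casmere — not all in Thornford; the claim does not concern real property — every alternative fails. And no such written consent has been filed, so the proviso does not save it. Fails.
  (b) The claim is an employment claim, not a contract claim, which satisfies one of the alternatives. Met.
  (c) The amount in controversy is $132,000, which meets the $75,000 floor, so this disjunct is met. Condition met.
  (d) The amount in controversy is USD 132,000, within the USD 500,000 ceiling — that alternative is enough. Satisfied.
  → At least one condition fails; no jurisdiction.
The Merston Court of Common Pleas:
  (a) The amount in controversy is USD 132,000, which meets the $100,000 floor. Met.
  (b) The operative events occurred in Merston, so one alternative holds. Condition met.
  (c) The plaintiff resides in Merston, which is not Orinen, which satisfies one of the alternatives. Condition met.
  (d) Tomas Marchetti resides in Kelwick. Met.
  (e) The amount in controversy is 132,000 dollars, within the 139,500 dollars ceiling, which satisfies one of the alternatives. Satisfied.
  → Every requirement is satisfied — jurisdiction.
The Orinen High Bench:
  (a) The amount in controversy is USD 132,000, above the 10,000 dollars ceiling. Condition not met.
  (b) No defendant is a corporation; the operative events occurred in Merston, not Orinen — none of the alternatives is met. But the claim is an employment claim, and the 'unless' clause therefore excuses the requirement. Condition met.
  (c) The amount in controversy is 132,000 dollars, which meets the USD 20,000 floor, which satisfies one of the alternatives. The carve-out does not apply: the operative events occurred in Merston, not Orinen. Satisfied.
  (d) The plaintiff resides in Merston, which is not Orinen, so this disjunct is met. The exception is not triggered, since no defendant resides in Orinen (they reside in Kelwick, Casmere). Satisfied.
  → The court lacks jurisdiction.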